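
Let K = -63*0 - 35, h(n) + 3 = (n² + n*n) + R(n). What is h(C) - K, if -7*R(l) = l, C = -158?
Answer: 349878/7 ≈ 49983.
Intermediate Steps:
R(l) = -l/7
h(n) = -3 + 2*n² - n/7 (h(n) = -3 + ((n² + n*n) - n/7) = -3 + ((n² + n²) - n/7) = -3 + (2*n² - n/7) = -3 + 2*n² - n/7)
K = -35 (K = 0 - 35 = -35)
h(C) - K = (-3 + 2*(-158)² - ⅐*(-158)) - 1*(-35) = (-3 + 2*24964 + 158/7) + 35 = (-3 + 49928 + 158/7) + 35 = 349633/7 + 35 = 349878/7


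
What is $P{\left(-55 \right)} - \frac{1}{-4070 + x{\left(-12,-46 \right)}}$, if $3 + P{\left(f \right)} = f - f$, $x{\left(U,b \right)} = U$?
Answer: $- \frac{12245}{4082} \approx -2.9998$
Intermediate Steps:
$P{\left(f \right)} = -3$ ($P{\left(f \right)} = -3 + \left(f - f\right) = -3 + 0 = -3$)
$P{\left(-55 \right)} - \frac{1}{-4070 + x{\left(-12,-46 \right)}} = -3 - \frac{1}{-4070 - 12} = -3 - \frac{1}{-4082} = -3 - - \frac{1}{4082} = -3 + \frac{1}{4082} = - \frac{12245}{4082}$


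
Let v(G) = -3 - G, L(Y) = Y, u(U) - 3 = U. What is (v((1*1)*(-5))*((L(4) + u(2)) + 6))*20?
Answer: 600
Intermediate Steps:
u(U) = 3 + U
(v((1*1)*(-5))*((L(4) + u(2)) + 6))*20 = ((-3 - 1*1*(-5))*((4 + (3 + 2)) + 6))*20 = ((-3 - (-5))*((4 + 5) + 6))*20 = ((-3 - 1*(-5))*(9 + 6))*20 = ((-3 + 5)*15)*20 = (2*15)*20 = 30*20 = 600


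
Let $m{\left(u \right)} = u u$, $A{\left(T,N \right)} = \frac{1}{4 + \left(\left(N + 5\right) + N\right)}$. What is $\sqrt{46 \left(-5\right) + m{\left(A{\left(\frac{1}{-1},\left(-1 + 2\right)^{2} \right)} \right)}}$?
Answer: $\frac{i \sqrt{27829}}{11} \approx 15.165 i$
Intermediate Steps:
$A{\left(T,N \right)} = \frac{1}{9 + 2 N}$ ($A{\left(T,N \right)} = \frac{1}{4 + \left(\left(5 + N\right) + N\right)} = \frac{1}{4 + \left(5 + 2 N\right)} = \frac{1}{9 + 2 N}$)
$m{\left(u \right)} = u^{2}$
$\sqrt{46 \left(-5\right) + m{\left(A{\left(\frac{1}{-1},\left(-1 + 2\right)^{2} \right)} \right)}} = \sqrt{46 \left(-5\right) + \left(\frac{1}{9 + 2 \left(-1 + 2\right)^{2}}\right)^{2}} = \sqrt{-230 + \left(\frac{1}{9 + 2 \cdot 1^{2}}\right)^{2}} = \sqrt{-230 + \left(\frac{1}{9 + 2 \cdot 1}\right)^{2}} = \sqrt{-230 + \left(\frac{1}{9 + 2}\right)^{2}} = \sqrt{-230 + \left(\frac{1}{11}\right)^{2}} = \sqrt{-230 + \frac{1}{121}} = \sqrt{- \frac{27829}{121}} = \frac{i \sqrt{27829}}{11}$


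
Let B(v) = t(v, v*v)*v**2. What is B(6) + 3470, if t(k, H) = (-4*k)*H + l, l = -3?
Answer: -27742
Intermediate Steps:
t(k, H) = -3 - 4*H*k (t(k, H) = (-4*k)*H - 3 = -4*H*k - 3 = -3 - 4*H*k)
B(v) = v**2*(-3 - 4*v**3) (B(v) = (-3 - 4*v*v*v)*v**2 = (-3 - 4*v**2*v)*v**2 = (-3 - 4*v**3)*v**2 = v**2*(-3 - 4*v**3))
B(6) + 3470 = 6**2*(-3 - 4*6**3) + 3470 = 36*(-3 - 4*216) + 3470 = 36*(-3 - 864) + 3470 = 36*(-867) + 3470 = -31212 + 3470 = -27742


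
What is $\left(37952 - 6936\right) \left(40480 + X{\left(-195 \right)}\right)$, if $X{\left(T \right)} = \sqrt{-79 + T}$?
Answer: $1255527680 + 31016 i \sqrt{274} \approx 1.2555 \cdot 10^{9} + 5.1341 \cdot 10^{5} i$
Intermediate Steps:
$\left(37952 - 6936\right) \left(40480 + X{\left(-195 \right)}\right) = \left(37952 - 6936\right) \left(40480 + \sqrt{-79 - 195}\right) = 31016 \left(40480 + \sqrt{-274}\right) = 31016 \left(40480 + i \sqrt{274}\right) = 1255527680 + 31016 i \sqrt{274}$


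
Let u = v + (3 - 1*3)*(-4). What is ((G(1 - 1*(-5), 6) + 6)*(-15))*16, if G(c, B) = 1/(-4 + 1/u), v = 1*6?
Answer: -31680/23 ≈ -1377.4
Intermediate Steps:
v = 6
u = 6 (u = 6 + (3 - 1*3)*(-4) = 6 + (3 - 3)*(-4) = 6 + 0*(-4) = 6 + 0 = 6)
G(c, B) = -6/23 (G(c, B) = 1/(-4 + 1/6) = 1/(-4 + ⅙) = 1/(-23/6) = -6/23)
((G(1 - 1*(-5), 6) + 6)*(-15))*16 = ((-6/23 + 6)*(-15))*16 = ((132/23)*(-15))*16 = -1980/23*16 = -31680/23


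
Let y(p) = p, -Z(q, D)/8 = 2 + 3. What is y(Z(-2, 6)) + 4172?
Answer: 4132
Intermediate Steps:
Z(q, D) = -40 (Z(q, D) = -8*(2 + 3) = -8*5 = -40)
y(Z(-2, 6)) + 4172 = -40 + 4172 = 4132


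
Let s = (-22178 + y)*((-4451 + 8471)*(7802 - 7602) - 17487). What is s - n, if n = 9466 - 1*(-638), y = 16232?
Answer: -4676616402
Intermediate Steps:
n = 10104 (n = 9466 + 638 = 10104)
s = -4676606298 (s = (-22178 + 16232)*((-4451 + 8471)*(7802 - 7602) - 17487) = -5946*(4020*200 - 17487) = -5946*(804000 - 17487) = -5946*786513 = -4676606298)
s - n = -4676606298 - 1*10104 = -4676606298 - 10104 = -4676616402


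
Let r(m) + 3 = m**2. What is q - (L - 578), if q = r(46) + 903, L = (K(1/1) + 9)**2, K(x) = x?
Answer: 3494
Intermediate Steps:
r(m) = -3 + m**2
L = 100 (L = (1/1 + 9)**2 = (1 + 9)**2 = 10**2 = 100)
q = 3016 (q = (-3 + 46**2) + 903 = (-3 + 2116) + 903 = 2113 + 903 = 3016)
q - (L - 578) = 3016 - (100 - 578) = 3016 - 1*(-478) = 3016 + 478 = 3494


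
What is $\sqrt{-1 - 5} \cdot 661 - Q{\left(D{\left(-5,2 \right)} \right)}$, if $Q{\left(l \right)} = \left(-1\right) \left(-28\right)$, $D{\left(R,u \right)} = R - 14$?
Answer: $-28 + 661 i \sqrt{6} \approx -28.0 + 1619.1 i$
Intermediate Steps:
$D{\left(R,u \right)} = -14 + R$
$Q{\left(l \right)} = 28$
$\sqrt{-1 - 5} \cdot 661 - Q{\left(D{\left(-5,2 \right)} \right)} = \sqrt{-1 - 5} \cdot 661 - 28 = \sqrt{-6} \cdot 661 - 28 = i \sqrt{6} \cdot 661 - 28 = 661 i \sqrt{6} - 28 = -28 + 661 i \sqrt{6}$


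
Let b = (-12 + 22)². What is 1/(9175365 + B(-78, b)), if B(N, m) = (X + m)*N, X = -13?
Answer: 1/9168579 ≈ 1.0907e-7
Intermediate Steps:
b = 100 (b = 10² = 100)
B(N, m) = N*(-13 + m) (B(N, m) = (-13 + m)*N = N*(-13 + m))
1/(9175365 + B(-78, b)) = 1/(9175365 - 78*(-13 + 100)) = 1/(9175365 - 78*87) = 1/(9175365 - 6786) = 1/9168579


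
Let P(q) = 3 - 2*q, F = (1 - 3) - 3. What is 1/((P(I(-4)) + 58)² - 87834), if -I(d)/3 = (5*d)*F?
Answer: 1/349087 ≈ 2.8646e-6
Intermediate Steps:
F = -5 (F = -2 - 3 = -5)
I(d) = 75*d (I(d) = -3*5*d*(-5) = -(-75)*d = 75*d)
1/((P(I(-4)) + 58)² - 87834) = 1/(((3 - 150*(-4)) + 58)² - 87834) = 1/(((3 - 2*(-300)) + 58)² - 87834) = 1/(((3 + 600) + 58)² - 87834) = 1/((603 + 58)² - 87834) = 1/(661² - 87834) = 1/(436921 - 87834) = 1/349087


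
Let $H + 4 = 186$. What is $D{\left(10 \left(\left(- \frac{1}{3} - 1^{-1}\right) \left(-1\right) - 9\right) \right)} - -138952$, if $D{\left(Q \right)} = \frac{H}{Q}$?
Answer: $\frac{15979207}{115} \approx 1.3895 \cdot 10^{5}$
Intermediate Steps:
$H = 182$ ($H = -4 + 186 = 182$)
$D{\left(Q \right)} = \frac{182}{Q}$
$D{\left(10 \left(\left(- \frac{1}{3} - 1^{-1}\right) \left(-1\right) - 9\right) \right)} - -138952 = \frac{182}{10 \left(\left(- \frac{1}{3} - 1^{-1}\right) \left(-1\right) - 9\right)} - -138952 = \frac{182}{10 \left(\left(\left(-1\right) \frac{1}{3} - 1\right) \left(-1\right) - 9\right)} + 138952 = \frac{182}{10 \left(\left(- \frac{1}{3} - 1\right) \left(-1\right) - 9\right)} + 138952 = \frac{182}{10 \left(\left(- \frac{4}{3}\right) \left(-1\right) - 9\right)} + 138952 = \frac{182}{10 \left(\frac{4}{3} - 9\right)} + 138952 = \frac{182}{10 \left(- \frac{23}{3}\right)} + 138952 = \frac{182}{- \frac{230}{3}} + 138952 = 182 \left(- \frac{3}{230}\right) + 138952 = - \frac{273}{115} + 138952 = \frac{15979207}{115}$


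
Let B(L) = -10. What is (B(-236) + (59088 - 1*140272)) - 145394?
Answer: -226588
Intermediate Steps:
(B(-236) + (59088 - 1*140272)) - 145394 = (-10 + (59088 - 1*140272)) - 145394 = (-10 + (59088 - 140272)) - 145394 = (-10 - 81184) - 145394 = -81194 - 145394 = -226588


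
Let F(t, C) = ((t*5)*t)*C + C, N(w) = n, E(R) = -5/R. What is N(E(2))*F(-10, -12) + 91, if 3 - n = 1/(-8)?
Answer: -37393/2 ≈ -18697.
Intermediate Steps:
n = 25/8 (n = 3 - 1/(-8) = 3 - 1*(-⅛) = 3 + ⅛ = 25/8 ≈ 3.1250)
N(w) = 25/8
F(t, C) = C + 5*C*t² (F(t, C) = ((5*t)*t)*C + C = (5*t²)*C + C = 5*C*t² + C = C + 5*C*t²)
N(E(2))*F(-10, -12) + 91 = 25*(-12*(1 + 5*(-10)²))/8 + 91 = 25*(-12*(1 + 5*100))/8 + 91 = 25*(-12*(1 + 500))/8 + 91 = 25*(-12*501)/8 + 91 = (25/8)*(-6012) + 91 = -37575/2 + 91 = -37393/2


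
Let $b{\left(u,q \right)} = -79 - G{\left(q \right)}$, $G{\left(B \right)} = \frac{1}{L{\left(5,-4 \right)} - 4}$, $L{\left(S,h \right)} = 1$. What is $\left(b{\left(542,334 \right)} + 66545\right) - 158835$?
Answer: $- \frac{277106}{3} \approx -92369.0$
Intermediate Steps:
$G{\left(B \right)} = - \frac{1}{3}$ ($G{\left(B \right)} = \frac{1}{1 - 4} = \frac{1}{-3} = - \frac{1}{3}$)
$b{\left(u,q \right)} = - \frac{236}{3}$ ($b{\left(u,q \right)} = -79 - - \frac{1}{3} = -79 + \frac{1}{3} = - \frac{236}{3}$)
$\left(b{\left(542,334 \right)} + 66545\right) - 158835 = \left(- \frac{236}{3} + 66545\right) - 158835 = \frac{199399}{3} - 158835 = - \frac{277106}{3}$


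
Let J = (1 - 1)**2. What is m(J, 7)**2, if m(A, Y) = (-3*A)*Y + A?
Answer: 0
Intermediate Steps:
J = 0 (J = 0**2 = 0)
m(A, Y) = A - 3*A*Y (m(A, Y) = -3*A*Y + A = A - 3*A*Y)
m(J, 7)**2 = (0*(1 - 3*7))**2 = (0*(1 - 21))**2 = (0*(-20))**2 = 0**2 = 0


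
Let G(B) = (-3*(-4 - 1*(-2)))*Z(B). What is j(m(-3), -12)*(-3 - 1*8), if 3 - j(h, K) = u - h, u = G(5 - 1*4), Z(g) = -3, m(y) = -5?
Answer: -176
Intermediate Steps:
G(B) = -18 (G(B) = -3*(-4 - 1*(-2))*(-3) = -3*(-4 + 2)*(-3) = -3*(-2)*(-3) = 6*(-3) = -18)
u = -18
j(h, K) = 21 + h (j(h, K) = 3 - (-18 - h) = 3 + (18 + h) = 21 + h)
j(m(-3), -12)*(-3 - 1*8) = (21 - 5)*(-3 - 1*8) = 16*(-3 - 8) = 16*(-11) = -176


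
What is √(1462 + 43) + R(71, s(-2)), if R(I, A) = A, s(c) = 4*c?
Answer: -8 + √1505 ≈ 30.794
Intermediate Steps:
√(1462 + 43) + R(71, s(-2)) = √(1462 + 43) + 4*(-2) = √1505 - 8 = -8 + √1505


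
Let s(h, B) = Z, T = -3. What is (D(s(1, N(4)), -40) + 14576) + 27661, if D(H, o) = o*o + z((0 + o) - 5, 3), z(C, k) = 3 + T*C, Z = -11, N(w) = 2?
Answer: 43975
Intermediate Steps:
s(h, B) = -11
z(C, k) = 3 - 3*C
D(H, o) = 18 + o**2 - 3*o (D(H, o) = o*o + (3 - 3*((0 + o) - 5)) = o**2 + (3 - 3*(o - 5)) = o**2 + (3 - 3*(-5 + o)) = o**2 + (3 + (15 - 3*o)) = o**2 + (18 - 3*o) = 18 + o**2 - 3*o)
(D(s(1, N(4)), -40) + 14576) + 27661 = ((18 + (-40)**2 - 3*(-40)) + 14576) + 27661 = ((18 + 1600 + 120) + 14576) + 27661 = (1738 + 14576) + 27661 = 16314 + 27661 = 43975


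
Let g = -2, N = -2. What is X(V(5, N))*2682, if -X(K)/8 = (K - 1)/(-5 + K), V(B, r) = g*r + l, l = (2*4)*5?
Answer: -307536/13 ≈ -23657.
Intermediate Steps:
l = 40 (l = 8*5 = 40)
V(B, r) = 40 - 2*r (V(B, r) = -2*r + 40 = 40 - 2*r)
X(K) = -8*(-1 + K)/(-5 + K) (X(K) = -8*(K - 1)/(-5 + K) = -8*(-1 + K)/(-5 + K))
X(V(5, N))*2682 = (8*(1 - (40 - 2*(-2)))/(-5 + (40 - 2*(-2))))*2682 = (8*(1 - (40 + 4))/(-5 + (40 + 4)))*2682 = (8*(1 - 1*44)/(-5 + 44))*2682 = (8*(1 - 44)/39)*2682 = (8*(1/39)*(-43))*2682 = -344/39*2682 = -307536/13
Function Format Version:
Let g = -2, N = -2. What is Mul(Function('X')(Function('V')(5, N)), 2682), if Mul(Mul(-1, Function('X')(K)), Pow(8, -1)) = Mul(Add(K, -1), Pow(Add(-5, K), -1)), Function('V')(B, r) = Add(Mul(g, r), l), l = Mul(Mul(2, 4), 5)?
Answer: Rational(-307536, 13) ≈ -23657.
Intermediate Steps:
l = 40 (l = Mul(8, 5) = 40)
Function('V')(B, r) = Add(40, Mul(-2, r)) (Function('V')(B, r) = Add(Mul(-2, r), 40) = Add(40, Mul(-2, r)))
Function('X')(K) = Mul(-8, Pow(Add(-5, K), -1), Add(-1, K)) (Function('X')(K) = Mul(-8, Mul(Add(K, -1), Pow(Add(-5, K), -1))) = Mul(-8, Mul(Add(-1, K), Pow(Add(-5, K), -1))) = Mul(-8, Mul(Pow(Add(-5, K), -1), Add(-1, K))) = Mul(-8, Pow(Add(-5, K), -1), Add(-1, K)))
Mul(Function('X')(Function('V')(5, N)), 2682) = Mul(Mul(8, Pow(Add(-5, Add(40, Mul(-2, -2))), -1), Add(1, Mul(-1, Add(40, Mul(-2, -2))))), 2682) = Mul(Mul(8, Pow(Add(-5, Add(40, 4)), -1), Add(1, Mul(-1, Add(40, 4)))), 2682) = Mul(Mul(8, Pow(Add(-5, 44), -1), Add(1, Mul(-1, 44))), 2682) = Mul(Mul(8, Pow(39, -1), Add(1, -44)), 2682) = Mul(Mul(8, Rational(1, 39), -43), 2682) = Mul(Rational(-344, 39), 2682) = Rational(-307536, 13)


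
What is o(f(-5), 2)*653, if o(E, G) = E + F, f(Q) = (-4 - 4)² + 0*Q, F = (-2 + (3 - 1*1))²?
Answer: 41792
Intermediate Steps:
F = 0 (F = (-2 + (3 - 1))² = (-2 + 2)² = 0² = 0)
f(Q) = 64 (f(Q) = (-8)² + 0 = 64 + 0 = 64)
o(E, G) = E (o(E, G) = E + 0 = E)
o(f(-5), 2)*653 = 64*653 = 41792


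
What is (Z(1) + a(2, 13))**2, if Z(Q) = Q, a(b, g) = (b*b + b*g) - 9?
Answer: 484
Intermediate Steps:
a(b, g) = -9 + b**2 + b*g (a(b, g) = (b**2 + b*g) - 9 = -9 + b**2 + b*g)
(Z(1) + a(2, 13))**2 = (1 + (-9 + 2**2 + 2*13))**2 = (1 + (-9 + 4 + 26))**2 = (1 + 21)**2 = 22**2 = 484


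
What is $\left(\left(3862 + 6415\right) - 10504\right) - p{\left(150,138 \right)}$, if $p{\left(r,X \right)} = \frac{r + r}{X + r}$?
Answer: $- \frac{5473}{24} \approx -228.04$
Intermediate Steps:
$p{\left(r,X \right)} = \frac{2 r}{X + r}$
$\left(\left(3862 + 6415\right) - 10504\right) - p{\left(150,138 \right)} = \left(\left(3862 + 6415\right) - 10504\right) - 2 \cdot 150 \frac{1}{138 + 150} = \left(10277 - 10504\right) - 2 \cdot 150 \cdot \frac{1}{288} = -227 - 2 \cdot 150 \cdot \frac{1}{288} = -227 - \frac{25}{24} = - \frac{5473}{24}$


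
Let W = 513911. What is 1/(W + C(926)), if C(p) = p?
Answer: 1/514837 ≈ 1.9424e-6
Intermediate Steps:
1/(W + C(926)) = 1/(513911 + 926) = 1/514837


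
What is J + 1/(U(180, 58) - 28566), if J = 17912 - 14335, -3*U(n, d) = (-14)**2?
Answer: 307242835/85894 ≈ 3577.0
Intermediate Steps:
U(n, d) = -196/3 (U(n, d) = -1/3*(-14)**2 = -1/3*196 = -196/3)
J = 3577
J + 1/(U(180, 58) - 28566) = 3577 + 1/(-196/3 - 28566) = 3577 + 1/(-85894/3) = 3577 - 3/85894 = 307242835/85894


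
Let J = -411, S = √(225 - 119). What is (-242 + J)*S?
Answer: -653*√106 ≈ -6723.0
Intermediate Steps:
S = √106 ≈ 10.296
(-242 + J)*S = (-242 - 411)*√106 = -653*√106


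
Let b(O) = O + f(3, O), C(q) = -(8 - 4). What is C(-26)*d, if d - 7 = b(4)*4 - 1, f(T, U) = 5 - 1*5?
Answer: -88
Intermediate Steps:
f(T, U) = 0 (f(T, U) = 5 - 5 = 0)
C(q) = -4 (C(q) = -1*4 = -4)
b(O) = O (b(O) = O + 0 = O)
d = 22 (d = 7 + (4*4 - 1) = 7 + (16 - 1) = 7 + 15 = 22)
C(-26)*d = -4*22 = -88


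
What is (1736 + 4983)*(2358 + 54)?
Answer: 16206228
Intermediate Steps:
(1736 + 4983)*(2358 + 54) = 6719*2412 = 16206228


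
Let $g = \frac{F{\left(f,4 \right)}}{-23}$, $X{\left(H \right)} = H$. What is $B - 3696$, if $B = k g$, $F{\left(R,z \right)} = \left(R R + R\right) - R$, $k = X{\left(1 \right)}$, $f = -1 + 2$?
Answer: $- \frac{85009}{23} \approx -3696.0$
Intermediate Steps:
$f = 1$
$k = 1$
$F{\left(R,z \right)} = R^{2}$ ($F{\left(R,z \right)} = \left(R^{2} + R\right) - R = \left(R + R^{2}\right) - R = R^{2}$)
$g = - \frac{1}{23}$ ($g = \frac{1^{2}}{-23} = 1 \left(- \frac{1}{23}\right) = - \frac{1}{23} \approx -0.043478$)
$B = - \frac{1}{23}$ ($B = 1 \left(- \frac{1}{23}\right) = - \frac{1}{23} \approx -0.043478$)
$B - 3696 = - \frac{1}{23} - 3696 = - \frac{85009}{23}$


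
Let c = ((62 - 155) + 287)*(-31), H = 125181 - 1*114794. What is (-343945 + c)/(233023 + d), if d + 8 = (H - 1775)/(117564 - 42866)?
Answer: -13070618691/8702881541 ≈ -1.5019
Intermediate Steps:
H = 10387 (H = 125181 - 114794 = 10387)
d = -294486/37349 (d = -8 + (10387 - 1775)/(117564 - 42866) = -8 + 8612/74698 = -8 + 8612*(1/74698) = -8 + 4306/37349 = -294486/37349 ≈ -7.8847)
c = -6014 (c = (-93 + 287)*(-31) = 194*(-31) = -6014)
(-343945 + c)/(233023 + d) = (-343945 - 6014)/(233023 - 294486/37349) = -349959/8702881541/37349 = -349959*37349/8702881541 = -13070618691/8702881541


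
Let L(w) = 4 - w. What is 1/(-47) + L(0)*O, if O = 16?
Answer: 3007/47 ≈ 63.979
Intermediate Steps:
1/(-47) + L(0)*O = 1/(-47) + (4 - 1*0)*16 = -1/47 + (4 + 0)*16 = -1/47 + 4*16 = -1/47 + 64 = 3007/47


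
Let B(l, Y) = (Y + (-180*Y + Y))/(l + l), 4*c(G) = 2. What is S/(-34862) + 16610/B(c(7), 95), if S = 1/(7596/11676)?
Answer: -36656005349/37316389386 ≈ -0.98230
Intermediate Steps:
c(G) = 1/2 (c(G) = (1/4)*2 = 1/2)
S = 973/633 (S = 1/(7596*(1/11676)) = 1/(633/973) = 973/633 ≈ 1.5371)
B(l, Y) = -89*Y/l (B(l, Y) = (Y - 179*Y)/((2*l)) = (-178*Y)*(1/(2*l)) = -89*Y/l)
S/(-34862) + 16610/B(c(7), 95) = (973/633)/(-34862) + 16610/((-89*95/1/2)) = (973/633)*(-1/34862) + 16610/((-89*95*2)) = -973/22067646 + 16610/(-16910) = -973/22067646 + 16610*(-1/16910) = -973/22067646 - 1661/1691 = -36656005349/37316389386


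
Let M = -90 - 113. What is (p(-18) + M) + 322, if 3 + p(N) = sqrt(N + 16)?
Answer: 116 + I*sqrt(2) ≈ 116.0 + 1.4142*I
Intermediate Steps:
p(N) = -3 + sqrt(16 + N) (p(N) = -3 + sqrt(N + 16) = -3 + sqrt(16 + N))
M = -203
(p(-18) + M) + 322 = ((-3 + sqrt(16 - 18)) - 203) + 322 = ((-3 + sqrt(-2)) - 203) + 322 = ((-3 + I*sqrt(2)) - 203) + 322 = (-206 + I*sqrt(2)) + 322 = 116 + I*sqrt(2)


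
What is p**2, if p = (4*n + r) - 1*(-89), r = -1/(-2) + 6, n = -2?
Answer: 30625/4 ≈ 7656.3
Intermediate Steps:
r = 13/2 (r = -1*(-1/2) + 6 = 1/2 + 6 = 13/2 ≈ 6.5000)
p = 175/2 (p = (4*(-2) + 13/2) - 1*(-89) = (-8 + 13/2) + 89 = -3/2 + 89 = 175/2 ≈ 87.500)
p**2 = (175/2)**2 = 30625/4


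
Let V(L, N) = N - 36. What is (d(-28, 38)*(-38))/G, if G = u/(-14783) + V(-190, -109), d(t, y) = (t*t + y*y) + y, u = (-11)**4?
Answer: 318233641/539544 ≈ 589.82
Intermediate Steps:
V(L, N) = -36 + N
u = 14641
d(t, y) = y + t**2 + y**2 (d(t, y) = (t**2 + y**2) + y = y + t**2 + y**2)
G = -2158176/14783 (G = 14641/(-14783) + (-36 - 109) = 14641*(-1/14783) - 145 = -14641/14783 - 145 = -2158176/14783 ≈ -145.99)
(d(-28, 38)*(-38))/G = ((38 + (-28)**2 + 38**2)*(-38))/(-2158176/14783) = ((38 + 784 + 1444)*(-38))*(-14783/2158176) = (2266*(-38))*(-14783/2158176) = -86108*(-14783/2158176) = 318233641/539544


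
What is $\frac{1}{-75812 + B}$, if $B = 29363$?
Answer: $- \frac{1}{46449} \approx -2.1529 \cdot 10^{-5}$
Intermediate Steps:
$\frac{1}{-75812 + B} = \frac{1}{-75812 + 29363} = \frac{1}{-46449} = - \frac{1}{46449}$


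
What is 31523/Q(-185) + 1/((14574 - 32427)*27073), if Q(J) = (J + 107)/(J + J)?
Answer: 939562346637352/6283345497 ≈ 1.4953e+5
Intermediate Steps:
Q(J) = (107 + J)/(2*J) (Q(J) = (107 + J)/((2*J)) = (107 + J)*(1/(2*J)) = (107 + J)/(2*J))
31523/Q(-185) + 1/((14574 - 32427)*27073) = 31523/(((½)*(107 - 185)/(-185))) + 1/((14574 - 32427)*27073) = 31523/(((½)*(-1/185)*(-78))) + (1/27073)/(-17853) = 31523/(39/185) - 1/17853*1/27073 = 31523*(185/39) - 1/483334269 = 5831755/39 - 1/483334269 = 939562346637352/6283345497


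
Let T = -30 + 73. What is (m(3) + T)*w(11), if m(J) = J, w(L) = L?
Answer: 506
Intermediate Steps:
T = 43
(m(3) + T)*w(11) = (3 + 43)*11 = 46*11 = 506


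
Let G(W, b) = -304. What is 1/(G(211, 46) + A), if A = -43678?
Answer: -1/43982 ≈ -2.2737e-5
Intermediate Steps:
1/(G(211, 46) + A) = 1/(-304 - 43678) = 1/(-43982) = -1/43982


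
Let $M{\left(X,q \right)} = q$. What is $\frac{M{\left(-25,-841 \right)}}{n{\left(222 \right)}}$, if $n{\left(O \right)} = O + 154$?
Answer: $- \frac{841}{376} \approx -2.2367$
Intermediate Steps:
$n{\left(O \right)} = 154 + O$
$\frac{M{\left(-25,-841 \right)}}{n{\left(222 \right)}} = - \frac{841}{154 + 222} = - \frac{841}{376}$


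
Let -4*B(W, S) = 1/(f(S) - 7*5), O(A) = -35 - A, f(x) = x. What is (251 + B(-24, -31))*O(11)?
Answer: -1524095/132 ≈ -11546.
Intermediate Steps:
B(W, S) = -1/(4*(-35 + S)) (B(W, S) = -1/(4*(S - 7*5)) = -1/(4*(S - 35)) = -1/(4*(-35 + S)))
(251 + B(-24, -31))*O(11) = (251 - 1/(-140 + 4*(-31)))*(-35 - 1*11) = (251 - 1/(-140 - 124))*(-35 - 11) = (251 - 1/(-264))*(-46) = (251 - 1*(-1/264))*(-46) = (251 + 1/264)*(-46) = (66265/264)*(-46) = -1524095/132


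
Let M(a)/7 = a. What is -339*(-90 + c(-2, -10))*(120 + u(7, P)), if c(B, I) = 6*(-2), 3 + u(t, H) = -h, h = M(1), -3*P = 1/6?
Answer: 3803580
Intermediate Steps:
M(a) = 7*a
P = -1/18 (P = -⅓/6 = -⅓*⅙ = -1/18 ≈ -0.055556)
h = 7 (h = 7*1 = 7)
u(t, H) = -10 (u(t, H) = -3 - 1*7 = -3 - 7 = -10)
c(B, I) = -12
-339*(-90 + c(-2, -10))*(120 + u(7, P)) = -339*(-90 - 12)*(120 - 10) = -(-34578)*110 = -339*(-11220) = 3803580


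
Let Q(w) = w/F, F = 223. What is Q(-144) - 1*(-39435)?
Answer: 8793861/223 ≈ 39434.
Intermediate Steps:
Q(w) = w/223
Q(-144) - 1*(-39435) = (1/223)*(-144) - 1*(-39435) = -144/223 + 39435 = 8793861/223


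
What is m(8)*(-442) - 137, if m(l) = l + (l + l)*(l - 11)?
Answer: 17543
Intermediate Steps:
m(l) = l + 2*l*(-11 + l) (m(l) = l + (2*l)*(-11 + l) = l + 2*l*(-11 + l))
m(8)*(-442) - 137 = (8*(-21 + 2*8))*(-442) - 137 = (8*(-21 + 16))*(-442) - 137 = (8*(-5))*(-442) - 137 = -40*(-442) - 137 = 17680 - 137 = 17543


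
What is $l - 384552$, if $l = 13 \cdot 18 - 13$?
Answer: $-384331$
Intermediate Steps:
$l = 221$ ($l = 234 - 13 = 221$)
$l - 384552 = 221 - 384552 = -384331$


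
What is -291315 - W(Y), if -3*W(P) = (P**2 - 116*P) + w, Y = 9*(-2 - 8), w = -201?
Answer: -285202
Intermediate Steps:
Y = -90 (Y = 9*(-10) = -90)
W(P) = 67 - P**2/3 + 116*P/3 (W(P) = -((P**2 - 116*P) - 201)/3 = -(-201 + P**2 - 116*P)/3 = 67 - P**2/3 + 116*P/3)
-291315 - W(Y) = -291315 - (67 - 1/3*(-90)**2 + (116/3)*(-90)) = -291315 - (67 - 1/3*8100 - 3480) = -291315 - (67 - 2700 - 3480) = -291315 - 1*(-6113) = -291315 + 6113 = -285202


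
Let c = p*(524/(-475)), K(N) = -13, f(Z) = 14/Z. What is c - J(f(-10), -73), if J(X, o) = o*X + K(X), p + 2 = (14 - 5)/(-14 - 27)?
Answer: -1689486/19475 ≈ -86.751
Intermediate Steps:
p = -91/41 (p = -2 + (14 - 5)/(-14 - 27) = -2 + 9/(-41) = -2 + 9*(-1/41) = -2 - 9/41 = -91/41 ≈ -2.2195)
J(X, o) = -13 + X*o (J(X, o) = o*X - 13 = X*o - 13 = -13 + X*o)
c = 47684/19475 (c = -47684/(41*(-475)) = -47684*(-1)/(41*475) = -91/41*(-524/475) = 47684/19475 ≈ 2.4485)
c - J(f(-10), -73) = 47684/19475 - (-13 + (14/(-10))*(-73)) = 47684/19475 - (-13 + (14*(-1/10))*(-73)) = 47684/19475 - (-13 - 7/5*(-73)) = 47684/19475 - (-13 + 511/5) = 47684/19475 - 1*446/5 = 47684/19475 - 446/5 = -1689486/19475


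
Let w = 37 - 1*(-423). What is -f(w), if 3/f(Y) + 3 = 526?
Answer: -3/523 ≈ -0.0057361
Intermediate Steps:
w = 460 (w = 37 + 423 = 460)
f(Y) = 3/523 (f(Y) = 3/(-3 + 526) = 3/523)
-f(w) = -1*3/523 = -3/523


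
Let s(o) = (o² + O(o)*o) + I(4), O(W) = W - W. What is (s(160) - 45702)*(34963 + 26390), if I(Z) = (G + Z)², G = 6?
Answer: -1227182706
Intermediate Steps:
O(W) = 0
I(Z) = (6 + Z)²
s(o) = 100 + o² (s(o) = (o² + 0*o) + (6 + 4)² = (o² + 0) + 10² = o² + 100 = 100 + o²)
(s(160) - 45702)*(34963 + 26390) = ((100 + 160²) - 45702)*(34963 + 26390) = ((100 + 25600) - 45702)*61353 = (25700 - 45702)*61353 = -20002*61353 = -1227182706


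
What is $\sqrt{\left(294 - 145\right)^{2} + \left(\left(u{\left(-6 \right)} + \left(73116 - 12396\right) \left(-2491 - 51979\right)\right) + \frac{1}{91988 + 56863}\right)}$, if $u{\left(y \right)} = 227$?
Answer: $\frac{i \sqrt{8142301822880120169}}{49617} \approx 57510.0 i$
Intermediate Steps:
$\sqrt{\left(294 - 145\right)^{2} + \left(\left(u{\left(-6 \right)} + \left(73116 - 12396\right) \left(-2491 - 51979\right)\right) + \frac{1}{91988 + 56863}\right)} = \sqrt{\left(294 - 145\right)^{2} + \left(\left(227 + \left(73116 - 12396\right) \left(-2491 - 51979\right)\right) + \frac{1}{91988 + 56863}\right)} = \sqrt{149^{2} + \left(\left(227 + 60720 \left(-54470\right)\right) + \frac{1}{148851}\right)} = \sqrt{22201 + \left(\left(227 - 3307418400\right) + \frac{1}{148851}\right)} = \sqrt{22201 + \left(-3307418173 + \frac{1}{148851}\right)} = \sqrt{22201 - \frac{492312502469222}{148851}} = \sqrt{- \frac{492309197828171}{148851}} = \frac{i \sqrt{8142301822880120169}}{49617}$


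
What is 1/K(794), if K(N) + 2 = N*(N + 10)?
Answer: 1/638374 ≈ 1.5665e-6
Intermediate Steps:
K(N) = -2 + N*(10 + N) (K(N) = -2 + N*(N + 10) = -2 + N*(10 + N))
1/K(794) = 1/(-2 + 794² + 10*794) = 1/(-2 + 630436 + 7940) = 1/638374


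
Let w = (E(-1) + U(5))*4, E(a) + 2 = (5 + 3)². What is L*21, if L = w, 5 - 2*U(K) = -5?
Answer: 5628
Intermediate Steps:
E(a) = 62 (E(a) = -2 + (5 + 3)² = -2 + 8² = -2 + 64 = 62)
U(K) = 5 (U(K) = 5/2 - ½*(-5) = 5/2 + 5/2 = 5)
w = 268 (w = (62 + 5)*4 = 67*4 = 268)
L = 268
L*21 = 268*21 = 5628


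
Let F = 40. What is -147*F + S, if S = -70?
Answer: -5950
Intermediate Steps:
-147*F + S = -147*40 - 70 = -5880 - 70 = -5950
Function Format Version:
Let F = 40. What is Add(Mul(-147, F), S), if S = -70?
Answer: -5950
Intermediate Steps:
Add(Mul(-147, F), S) = Add(Mul(-147, 40), -70) = Add(-5880, -70) = -5950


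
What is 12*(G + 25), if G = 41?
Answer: 792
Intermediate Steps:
12*(G + 25) = 12*(41 + 25) = 12*66 = 792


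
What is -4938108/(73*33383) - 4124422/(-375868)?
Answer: 585355038211/65426778958 ≈ 8.9467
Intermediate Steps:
-4938108/(73*33383) - 4124422/(-375868) = -4938108/2436959 - 4124422*(-1/375868) = -4938108*1/2436959 + 2062211/187934 = -705444/348137 + 2062211/187934 = 585355038211/65426778958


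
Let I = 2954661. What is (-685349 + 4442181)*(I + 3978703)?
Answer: 26047483742848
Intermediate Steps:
(-685349 + 4442181)*(I + 3978703) = (-685349 + 4442181)*(2954661 + 3978703) = 3756832*6933364 = 26047483742848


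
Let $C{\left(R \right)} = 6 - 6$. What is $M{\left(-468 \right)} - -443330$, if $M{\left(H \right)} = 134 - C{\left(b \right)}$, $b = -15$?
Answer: $443464$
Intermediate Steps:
$C{\left(R \right)} = 0$
$M{\left(H \right)} = 134$ ($M{\left(H \right)} = 134 - 0 = 134 + 0 = 134$)
$M{\left(-468 \right)} - -443330 = 134 - -443330 = 134 + 443330 = 443464$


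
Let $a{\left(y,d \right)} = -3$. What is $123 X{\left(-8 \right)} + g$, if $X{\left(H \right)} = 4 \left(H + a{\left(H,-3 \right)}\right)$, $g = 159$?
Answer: $-5253$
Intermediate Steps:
$X{\left(H \right)} = -12 + 4 H$ ($X{\left(H \right)} = 4 \left(H - 3\right) = 4 \left(-3 + H\right) = -12 + 4 H$)
$123 X{\left(-8 \right)} + g = 123 \left(-12 + 4 \left(-8\right)\right) + 159 = 123 \left(-12 - 32\right) + 159 = 123 \left(-44\right) + 159 = -5412 + 159 = -5253$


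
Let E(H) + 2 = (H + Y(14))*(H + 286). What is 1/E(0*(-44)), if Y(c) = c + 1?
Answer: 1/4288 ≈ 0.00023321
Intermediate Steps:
Y(c) = 1 + c
E(H) = -2 + (15 + H)*(286 + H) (E(H) = -2 + (H + (1 + 14))*(H + 286) = -2 + (H + 15)*(286 + H) = -2 + (15 + H)*(286 + H))
1/E(0*(-44)) = 1/(4288 + (0*(-44))**2 + 301*(0*(-44))) = 1/(4288 + 0**2 + 301*0) = 1/(4288 + 0 + 0) = 1/4288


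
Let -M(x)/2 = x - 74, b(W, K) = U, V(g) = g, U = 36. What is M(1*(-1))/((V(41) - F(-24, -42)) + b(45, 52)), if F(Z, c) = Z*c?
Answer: -150/931 ≈ -0.16112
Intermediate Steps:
b(W, K) = 36
M(x) = 148 - 2*x (M(x) = -2*(x - 74) = -2*(-74 + x) = 148 - 2*x)
M(1*(-1))/((V(41) - F(-24, -42)) + b(45, 52)) = (148 - 2*(-1))/((41 - (-24)*(-42)) + 36) = (148 - 2*(-1))/((41 - 1*1008) + 36) = (148 + 2)/((41 - 1008) + 36) = 150/(-967 + 36) = 150/(-931) = 150*(-1/931) = -150/931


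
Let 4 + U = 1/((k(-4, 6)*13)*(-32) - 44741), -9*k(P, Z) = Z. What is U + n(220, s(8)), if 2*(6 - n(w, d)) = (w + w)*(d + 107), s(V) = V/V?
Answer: -3169103381/133391 ≈ -23758.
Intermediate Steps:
k(P, Z) = -Z/9
s(V) = 1
n(w, d) = 6 - w*(107 + d) (n(w, d) = 6 - (w + w)*(d + 107)/2 = 6 - 2*w*(107 + d)/2 = 6 - w*(107 + d))
U = -533567/133391 (U = -4 + 1/((-1/9*6*13)*(-32) - 44741) = -4 + 1/(-2/3*13*(-32) - 44741) = -4 + 1/(-26/3*(-32) - 44741) = -4 + 1/(832/3 - 44741) = -4 + 1/(-133391/3) = -4 - 3/133391 = -533567/133391 ≈ -4.0000)
U + n(220, s(8)) = -533567/133391 + (6 - 107*220 - 1*1*220) = -533567/133391 + (6 - 23540 - 220) = -533567/133391 - 23754 = -3169103381/133391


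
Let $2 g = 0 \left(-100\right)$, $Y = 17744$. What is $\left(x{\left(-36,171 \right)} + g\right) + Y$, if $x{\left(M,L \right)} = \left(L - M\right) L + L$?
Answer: $53312$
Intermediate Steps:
$x{\left(M,L \right)} = L + L \left(L - M\right)$ ($x{\left(M,L \right)} = L \left(L - M\right) + L = L + L \left(L - M\right)$)
$g = 0$ ($g = \frac{0 \left(-100\right)}{2} = \frac{1}{2} \cdot 0 = 0$)
$\left(x{\left(-36,171 \right)} + g\right) + Y = \left(171 \left(1 + 171 - -36\right) + 0\right) + 17744 = \left(171 \left(1 + 171 + 36\right) + 0\right) + 17744 = \left(171 \cdot 208 + 0\right) + 17744 = \left(35568 + 0\right) + 17744 = 35568 + 17744 = 53312$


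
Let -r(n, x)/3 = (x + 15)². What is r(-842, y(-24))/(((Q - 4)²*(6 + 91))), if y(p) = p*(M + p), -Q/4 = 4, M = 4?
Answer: -29403/1552 ≈ -18.945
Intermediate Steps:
Q = -16 (Q = -4*4 = -16)
y(p) = p*(4 + p)
r(n, x) = -3*(15 + x)² (r(n, x) = -3*(x + 15)² = -3*(15 + x)²)
r(-842, y(-24))/(((Q - 4)²*(6 + 91))) = (-3*(15 - 24*(4 - 24))²)/(((-16 - 4)²*(6 + 91))) = (-3*(15 - 24*(-20))²)/(((-20)²*97)) = (-3*(15 + 480)²)/((400*97)) = -3*495²/38800 = -3*245025*(1/38800) = -735075*1/38800 = -29403/1552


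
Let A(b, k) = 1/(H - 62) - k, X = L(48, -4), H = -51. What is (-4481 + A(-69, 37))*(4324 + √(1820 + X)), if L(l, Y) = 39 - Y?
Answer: -2207553340/113 - 4594815*√23/113 ≈ -1.9731e+7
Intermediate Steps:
X = 43 (X = 39 - 1*(-4) = 39 + 4 = 43)
A(b, k) = -1/113 - k (A(b, k) = 1/(-51 - 62) - k = 1/(-113) - k = -1/113 - k)
(-4481 + A(-69, 37))*(4324 + √(1820 + X)) = (-4481 + (-1/113 - 1*37))*(4324 + √(1820 + 43)) = (-4481 + (-1/113 - 37))*(4324 + √1863) = (-4481 - 4182/113)*(4324 + 9*√23) = -510535*(4324 + 9*√23)/113 = -2207553340/113 - 4594815*√23/113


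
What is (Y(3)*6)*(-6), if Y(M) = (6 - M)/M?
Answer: -36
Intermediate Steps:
Y(M) = (6 - M)/M
(Y(3)*6)*(-6) = (((6 - 1*3)/3)*6)*(-6) = (((6 - 3)/3)*6)*(-6) = (((⅓)*3)*6)*(-6) = (1*6)*(-6) = 6*(-6) = -36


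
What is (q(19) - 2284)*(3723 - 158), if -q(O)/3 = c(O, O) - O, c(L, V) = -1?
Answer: -7928560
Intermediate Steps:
q(O) = 3 + 3*O (q(O) = -3*(-1 - O) = 3 + 3*O)
(q(19) - 2284)*(3723 - 158) = ((3 + 3*19) - 2284)*(3723 - 158) = ((3 + 57) - 2284)*3565 = (60 - 2284)*3565 = -2224*3565 = -7928560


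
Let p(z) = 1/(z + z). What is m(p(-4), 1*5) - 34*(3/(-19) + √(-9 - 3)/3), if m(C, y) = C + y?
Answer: 1557/152 - 68*I*√3/3 ≈ 10.243 - 39.26*I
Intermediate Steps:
p(z) = 1/(2*z)
m(p(-4), 1*5) - 34*(3/(-19) + √(-9 - 3)/3) = ((½)/(-4) + 1*5) - 34*(3/(-19) + √(-9 - 3)/3) = ((½)*(-¼) + 5) - 34*(3*(-1/19) + √(-12)*(⅓)) = (-⅛ + 5) - 34*(-3/19 + (2*I*√3)*(⅓)) = 39/8 - 34*(-3/19 + 2*I*√3/3) = 39/8 + (102/19 - 68*I*√3/3) = 1557/152 - 68*I*√3/3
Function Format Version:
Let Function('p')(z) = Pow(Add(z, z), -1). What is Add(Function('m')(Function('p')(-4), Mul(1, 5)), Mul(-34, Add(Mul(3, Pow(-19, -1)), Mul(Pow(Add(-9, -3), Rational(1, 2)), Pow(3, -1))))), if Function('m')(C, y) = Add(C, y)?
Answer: Add(Rational(1557, 152), Mul(Rational(-68, 3), I, Pow(3, Rational(1, 2)))) ≈ Add(10.243, Mul(-39.260, I))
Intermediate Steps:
Function('p')(z) = Mul(Rational(1, 2), Pow(z, -1)) (Function('p')(z) = Pow(Mul(2, z), -1) = Mul(Rational(1, 2), Pow(z, -1)))
Add(Function('m')(Function('p')(-4), Mul(1, 5)), Mul(-34, Add(Mul(3, Pow(-19, -1)), Mul(Pow(Add(-9, -3), Rational(1, 2)), Pow(3, -1))))) = Add(Add(Mul(Rational(1, 2), Pow(-4, -1)), Mul(1, 5)), Mul(-34, Add(Mul(3, Pow(-19, -1)), Mul(Pow(Add(-9, -3), Rational(1, 2)), Pow(3, -1))))) = Add(Add(Mul(Rational(1, 2), Rational(-1, 4)), 5), Mul(-34, Add(Mul(3, Rational(-1, 19)), Mul(Pow(-12, Rational(1, 2)), Rational(1, 3))))) = Add(Add(Rational(-1, 8), 5), Mul(-34, Add(Rational(-3, 19), Mul(Mul(2, I, Pow(3, Rational(1, 2))), Rational(1, 3))))) = Add(Rational(39, 8), Mul(-34, Add(Rational(-3, 19), Mul(Rational(2, 3), I, Pow(3, Rational(1, 2)))))) = Add(Rational(39, 8), Add(Rational(102, 19), Mul(Rational(-68, 3), I, Pow(3, Rational(1, 2))))) = Add(Rational(1557, 152), Mul(Rational(-68, 3), I, Pow(3, Rational(1, 2))))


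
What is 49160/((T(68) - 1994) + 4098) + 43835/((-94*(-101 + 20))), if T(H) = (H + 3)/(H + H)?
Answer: 4230107411/145282734 ≈ 29.116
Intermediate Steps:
T(H) = (3 + H)/(2*H) (T(H) = (3 + H)/((2*H)) = (3 + H)*(1/(2*H)) = (3 + H)/(2*H))
49160/((T(68) - 1994) + 4098) + 43835/((-94*(-101 + 20))) = 49160/(((½)*(3 + 68)/68 - 1994) + 4098) + 43835/((-94*(-101 + 20))) = 49160/(((½)*(1/68)*71 - 1994) + 4098) + 43835/((-94*(-81))) = 49160/((71/136 - 1994) + 4098) + 43835/7614 = 49160/(-271113/136 + 4098) + 43835*(1/7614) = 49160/(286215/136) + 43835/7614 = 49160*(136/286215) + 43835/7614 = 1337152/57243 + 43835/7614 = 4230107411/145282734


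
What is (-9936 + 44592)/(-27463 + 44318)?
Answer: 34656/16855 ≈ 2.0561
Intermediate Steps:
(-9936 + 44592)/(-27463 + 44318) = 34656/16855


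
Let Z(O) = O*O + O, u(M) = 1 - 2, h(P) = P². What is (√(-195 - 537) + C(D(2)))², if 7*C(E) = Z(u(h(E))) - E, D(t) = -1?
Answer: -35867/49 + 4*I*√183/7 ≈ -731.98 + 7.7301*I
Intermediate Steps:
u(M) = -1
Z(O) = O + O² (Z(O) = O² + O = O + O²)
C(E) = -E/7 (C(E) = (-(1 - 1) - E)/7 = (-1*0 - E)/7 = (0 - E)/7 = (-E)/7 = -E/7)
(√(-195 - 537) + C(D(2)))² = (√(-195 - 537) - ⅐*(-1))² = (√(-732) + ⅐)² = (2*I*√183 + ⅐)² = (⅐ + 2*I*√183)²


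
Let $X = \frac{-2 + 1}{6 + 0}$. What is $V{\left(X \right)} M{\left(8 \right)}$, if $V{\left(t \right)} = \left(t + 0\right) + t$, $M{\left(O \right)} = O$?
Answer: $- \frac{8}{3} \approx -2.6667$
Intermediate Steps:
$X = - \frac{1}{6} \approx -0.16667$
$V{\left(t \right)} = 2 t$ ($V{\left(t \right)} = t + t = 2 t$)
$V{\left(X \right)} M{\left(8 \right)} = 2 \left(- \frac{1}{6}\right) 8 = \left(- \frac{1}{3}\right) 8 = - \frac{8}{3}$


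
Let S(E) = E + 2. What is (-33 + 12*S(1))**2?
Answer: 9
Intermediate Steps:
S(E) = 2 + E
(-33 + 12*S(1))**2 = (-33 + 12*(2 + 1))**2 = (-33 + 12*3)**2 = (-33 + 36)**2 = 3**2 = 9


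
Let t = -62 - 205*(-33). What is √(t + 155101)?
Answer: 2*√40451 ≈ 402.25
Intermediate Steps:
t = 6703 (t = -62 + 6765 = 6703)
√(t + 155101) = √(6703 + 155101) = √161804 = 2*√40451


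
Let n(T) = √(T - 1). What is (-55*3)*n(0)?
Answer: -165*I ≈ -165.0*I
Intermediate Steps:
n(T) = √(-1 + T)
(-55*3)*n(0) = (-55*3)*√(-1 + 0) = -165*I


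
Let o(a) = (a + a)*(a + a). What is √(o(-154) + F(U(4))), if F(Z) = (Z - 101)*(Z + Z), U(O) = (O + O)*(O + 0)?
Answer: 4*√5653 ≈ 300.75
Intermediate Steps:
o(a) = 4*a² (o(a) = (2*a)*(2*a) = 4*a²)
U(O) = 2*O² (U(O) = (2*O)*O = 2*O²)
F(Z) = 2*Z*(-101 + Z) (F(Z) = (-101 + Z)*(2*Z) = 2*Z*(-101 + Z))
√(o(-154) + F(U(4))) = √(4*(-154)² + 2*(2*4²)*(-101 + 2*4²)) = √(4*23716 + 2*(2*16)*(-101 + 2*16)) = √(94864 + 2*32*(-101 + 32)) = √(94864 + 2*32*(-69)) = √(94864 - 4416) = √90448 = 4*√5653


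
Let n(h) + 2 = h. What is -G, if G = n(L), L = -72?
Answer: 74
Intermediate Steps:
n(h) = -2 + h
G = -74 (G = -2 - 72 = -74)
-G = -1*(-74) = 74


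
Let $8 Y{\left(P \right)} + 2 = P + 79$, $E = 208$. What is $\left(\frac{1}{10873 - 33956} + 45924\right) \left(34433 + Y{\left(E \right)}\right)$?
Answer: $\frac{292311502729559}{184664} \approx 1.5829 \cdot 10^{9}$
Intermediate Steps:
$Y{\left(P \right)} = \frac{77}{8} + \frac{P}{8}$ ($Y{\left(P \right)} = - \frac{1}{4} + \frac{P + 79}{8} = - \frac{1}{4} + \frac{79 + P}{8} = - \frac{1}{4} + \left(\frac{79}{8} + \frac{P}{8}\right) = \frac{77}{8} + \frac{P}{8}$)
$\left(\frac{1}{10873 - 33956} + 45924\right) \left(34433 + Y{\left(E \right)}\right) = \left(\frac{1}{10873 - 33956} + 45924\right) \left(34433 + \left(\frac{77}{8} + \frac{1}{8} \cdot 208\right)\right) = \left(\frac{1}{-23083} + 45924\right) \left(34433 + \left(\frac{77}{8} + 26\right)\right) = \left(- \frac{1}{23083} + 45924\right) \left(34433 + \frac{285}{8}\right) = \frac{1060063691}{23083} \cdot \frac{275749}{8} = \frac{292311502729559}{184664}$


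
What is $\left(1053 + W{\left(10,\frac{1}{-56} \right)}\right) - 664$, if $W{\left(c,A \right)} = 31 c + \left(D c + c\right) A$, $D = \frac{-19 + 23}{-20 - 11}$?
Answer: $\frac{606597}{868} \approx 698.84$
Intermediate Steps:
$D = - \frac{4}{31}$ ($D = \frac{4}{-31} = 4 \left(- \frac{1}{31}\right) = - \frac{4}{31} \approx -0.12903$)
$W{\left(c,A \right)} = 31 c + \frac{27 A c}{31}$ ($W{\left(c,A \right)} = 31 c + \left(- \frac{4 c}{31} + c\right) A = 31 c + \frac{27 c}{31} A = 31 c + \frac{27 A c}{31}$)
$\left(1053 + W{\left(10,\frac{1}{-56} \right)}\right) - 664 = \left(1053 + \frac{1}{31} \cdot 10 \left(961 + \frac{27}{-56}\right)\right) - 664 = \left(1053 + \frac{1}{31} \cdot 10 \left(961 + 27 \left(- \frac{1}{56}\right)\right)\right) - 664 = \left(1053 + \frac{1}{31} \cdot 10 \left(961 - \frac{27}{56}\right)\right) - 664 = \left(1053 + \frac{1}{31} \cdot 10 \cdot \frac{53789}{56}\right) - 664 = \left(1053 + \frac{268945}{868}\right) - 664 = \frac{1182949}{868} - 664 = \frac{606597}{868}$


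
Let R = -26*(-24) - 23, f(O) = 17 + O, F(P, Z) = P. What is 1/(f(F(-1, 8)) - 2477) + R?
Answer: 1479060/2461 ≈ 601.00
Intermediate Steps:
R = 601 (R = 624 - 23 = 601)
1/(f(F(-1, 8)) - 2477) + R = 1/((17 - 1) - 2477) + 601 = 1/(16 - 2477) + 601 = 1/(-2461) + 601 = -1/2461 + 601 = 1479060/2461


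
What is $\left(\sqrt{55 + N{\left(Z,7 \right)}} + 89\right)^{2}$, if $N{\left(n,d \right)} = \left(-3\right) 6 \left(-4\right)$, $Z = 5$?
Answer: $\left(89 + \sqrt{127}\right)^{2} \approx 10054.0$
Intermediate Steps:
$N{\left(n,d \right)} = 72$ ($N{\left(n,d \right)} = \left(-18\right) \left(-4\right) = 72$)
$\left(\sqrt{55 + N{\left(Z,7 \right)}} + 89\right)^{2} = \left(\sqrt{55 + 72} + 89\right)^{2} = \left(\sqrt{127} + 89\right)^{2} = \left(89 + \sqrt{127}\right)^{2}$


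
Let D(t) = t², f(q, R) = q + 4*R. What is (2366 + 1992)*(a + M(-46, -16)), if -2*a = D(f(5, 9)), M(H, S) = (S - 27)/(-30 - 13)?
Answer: -3658541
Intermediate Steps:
M(H, S) = 27/43 - S/43 (M(H, S) = (-27 + S)/(-43) = (-27 + S)*(-1/43) = 27/43 - S/43)
a = -1681/2 (a = -(5 + 4*9)²/2 = -(5 + 36)²/2 = -½*41² = -½*1681 = -1681/2 ≈ -840.50)
(2366 + 1992)*(a + M(-46, -16)) = (2366 + 1992)*(-1681/2 + (27/43 - 1/43*(-16))) = 4358*(-1681/2 + (27/43 + 16/43)) = 4358*(-1681/2 + 1) = 4358*(-1679/2) = -3658541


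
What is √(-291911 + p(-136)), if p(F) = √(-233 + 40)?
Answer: √(-291911 + I*√193) ≈ 0.01 + 540.29*I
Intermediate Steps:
p(F) = I*√193 (p(F) = √(-193) = I*√193)
√(-291911 + p(-136)) = √(-291911 + I*√193)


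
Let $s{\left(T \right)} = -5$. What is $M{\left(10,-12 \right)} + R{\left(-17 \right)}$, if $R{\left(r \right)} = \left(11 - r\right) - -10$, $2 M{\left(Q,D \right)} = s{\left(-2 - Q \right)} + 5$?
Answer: $38$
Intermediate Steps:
$M{\left(Q,D \right)} = 0$ ($M{\left(Q,D \right)} = \frac{-5 + 5}{2} = \frac{1}{2} \cdot 0 = 0$)
$R{\left(r \right)} = 21 - r$ ($R{\left(r \right)} = \left(11 - r\right) + 10 = 21 - r$)
$M{\left(10,-12 \right)} + R{\left(-17 \right)} = 0 + \left(21 - -17\right) = 0 + \left(21 + 17\right) = 0 + 38 = 38$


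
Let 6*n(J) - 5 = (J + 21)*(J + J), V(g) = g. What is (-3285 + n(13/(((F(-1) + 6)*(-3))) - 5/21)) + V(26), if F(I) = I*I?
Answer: -959593/294 ≈ -3263.9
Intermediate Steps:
F(I) = I**2
n(J) = 5/6 + J*(21 + J)/3 (n(J) = 5/6 + ((J + 21)*(J + J))/6 = 5/6 + ((21 + J)*(2*J))/6 = 5/6 + (2*J*(21 + J))/6 = 5/6 + J*(21 + J)/3)
(-3285 + n(13/(((F(-1) + 6)*(-3))) - 5/21)) + V(26) = (-3285 + (5/6 + 7*(13/((((-1)**2 + 6)*(-3))) - 5/21) + (13/((((-1)**2 + 6)*(-3))) - 5/21)**2/3)) + 26 = (-3285 + (5/6 + 7*(13/(((1 + 6)*(-3))) - 5*1/21) + (13/(((1 + 6)*(-3))) - 5*1/21)**2/3)) + 26 = (-3285 + (5/6 + 7*(13/((7*(-3))) - 5/21) + (13/((7*(-3))) - 5/21)**2/3)) + 26 = (-3285 + (5/6 + 7*(13/(-21) - 5/21) + (13/(-21) - 5/21)**2/3)) + 26 = (-3285 + (5/6 + 7*(13*(-1/21) - 5/21) + (13*(-1/21) - 5/21)**2/3)) + 26 = (-3285 + (5/6 + 7*(-13/21 - 5/21) + (-13/21 - 5/21)**2/3)) + 26 = (-3285 + (5/6 + 7*(-6/7) + (-6/7)**2/3)) + 26 = (-3285 + (5/6 - 6 + (1/3)*(36/49))) + 26 = (-3285 + (5/6 - 6 + 12/49)) + 26 = (-3285 - 1447/294) + 26 = -967237/294 + 26 = -959593/294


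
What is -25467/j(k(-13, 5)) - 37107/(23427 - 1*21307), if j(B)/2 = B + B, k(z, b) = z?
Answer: 1001163/2120 ≈ 472.25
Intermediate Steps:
j(B) = 4*B (j(B) = 2*(B + B) = 2*(2*B) = 4*B)
-25467/j(k(-13, 5)) - 37107/(23427 - 1*21307) = -25467/(4*(-13)) - 37107/(23427 - 1*21307) = -25467/(-52) - 37107/(23427 - 21307) = -25467*(-1/52) - 37107/2120 = 1959/4 - 37107*1/2120 = 1959/4 - 37107/2120 = 1001163/2120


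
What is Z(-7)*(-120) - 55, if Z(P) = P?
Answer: 785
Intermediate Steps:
Z(-7)*(-120) - 55 = -7*(-120) - 55 = 840 - 55 = 785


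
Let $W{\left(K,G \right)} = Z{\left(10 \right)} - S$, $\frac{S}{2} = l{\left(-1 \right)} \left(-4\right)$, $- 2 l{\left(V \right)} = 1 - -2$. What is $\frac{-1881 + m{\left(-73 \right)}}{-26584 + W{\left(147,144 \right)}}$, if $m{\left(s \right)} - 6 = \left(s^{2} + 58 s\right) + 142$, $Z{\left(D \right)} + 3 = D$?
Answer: $\frac{638}{26589} \approx 0.023995$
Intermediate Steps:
$l{\left(V \right)} = - \frac{3}{2}$ ($l{\left(V \right)} = - \frac{1 - -2}{2} = - \frac{1 + 2}{2} = \left(- \frac{1}{2}\right) 3 = - \frac{3}{2}$)
$S = 12$ ($S = 2 \left(\left(- \frac{3}{2}\right) \left(-4\right)\right) = 2 \cdot 6 = 12$)
$Z{\left(D \right)} = -3 + D$
$W{\left(K,G \right)} = -5$ ($W{\left(K,G \right)} = \left(-3 + 10\right) - 12 = 7 - 12 = -5$)
$m{\left(s \right)} = 148 + s^{2} + 58 s$ ($m{\left(s \right)} = 6 + \left(\left(s^{2} + 58 s\right) + 142\right) = 6 + \left(142 + s^{2} + 58 s\right) = 148 + s^{2} + 58 s$)
$\frac{-1881 + m{\left(-73 \right)}}{-26584 + W{\left(147,144 \right)}} = \frac{-1881 + \left(148 + \left(-73\right)^{2} + 58 \left(-73\right)\right)}{-26584 - 5} = \frac{-1881 + \left(148 + 5329 - 4234\right)}{-26589} = \left(-1881 + 1243\right) \left(- \frac{1}{26589}\right) = \left(-638\right) \left(- \frac{1}{26589}\right) = \frac{638}{26589}$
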